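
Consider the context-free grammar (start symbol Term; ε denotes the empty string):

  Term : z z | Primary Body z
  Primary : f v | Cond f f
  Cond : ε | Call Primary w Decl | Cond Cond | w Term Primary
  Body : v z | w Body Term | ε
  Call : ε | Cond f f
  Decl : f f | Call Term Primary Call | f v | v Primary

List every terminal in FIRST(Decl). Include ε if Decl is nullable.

Decl : f f contributes {f}.
From Decl : Call Term Primary Call: Call nullable, take FIRST(Call) ∪ FIRST(Term) = { f, w, z }.
Decl : f v contributes {f}.
Decl : v Primary contributes {v}.
Union: FIRST(Decl) = { f, v, w, z }.

{ f, v, w, z }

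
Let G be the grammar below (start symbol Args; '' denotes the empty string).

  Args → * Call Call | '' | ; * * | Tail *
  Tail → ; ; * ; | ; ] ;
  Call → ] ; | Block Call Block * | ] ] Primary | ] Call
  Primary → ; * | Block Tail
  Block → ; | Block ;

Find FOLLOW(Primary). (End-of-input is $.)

In Call → ] ] Primary: Primary is at the end, add FOLLOW(Call) = { $, ;, ] }.
Union: FOLLOW(Primary) = { $, ;, ] }.

{ $, ;, ] }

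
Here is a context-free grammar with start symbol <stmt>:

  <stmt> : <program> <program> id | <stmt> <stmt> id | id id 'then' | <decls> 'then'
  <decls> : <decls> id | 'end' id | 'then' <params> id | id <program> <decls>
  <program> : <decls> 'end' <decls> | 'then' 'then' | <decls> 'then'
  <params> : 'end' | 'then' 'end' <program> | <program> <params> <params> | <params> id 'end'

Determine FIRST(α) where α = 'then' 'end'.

{ 'then' }

'then' is a terminal; add {'then'} and stop.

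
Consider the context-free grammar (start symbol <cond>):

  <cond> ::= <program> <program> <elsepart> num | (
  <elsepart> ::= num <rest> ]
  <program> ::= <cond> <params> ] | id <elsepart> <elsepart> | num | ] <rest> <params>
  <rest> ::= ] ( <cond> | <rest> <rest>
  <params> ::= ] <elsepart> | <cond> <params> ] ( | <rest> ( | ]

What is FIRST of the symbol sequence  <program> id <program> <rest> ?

{ (, ], id, num }

Add FIRST(<program>) = { (, ], id, num }; <program> is not nullable, stop.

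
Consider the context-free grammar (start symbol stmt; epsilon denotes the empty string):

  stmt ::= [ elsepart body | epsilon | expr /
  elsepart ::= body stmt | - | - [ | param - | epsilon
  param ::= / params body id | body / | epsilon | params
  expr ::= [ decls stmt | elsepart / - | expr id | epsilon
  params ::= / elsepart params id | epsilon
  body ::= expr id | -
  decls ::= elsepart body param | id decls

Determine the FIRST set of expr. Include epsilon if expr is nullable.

expr ::= [ decls stmt contributes {[}.
From expr ::= elsepart / -: elsepart nullable, take FIRST(elsepart) ∪ {/} = { -, /, [, id }.
From expr ::= expr id: expr nullable, take FIRST(expr) ∪ {id} = { -, /, [, id }.
expr ::= epsilon contributes epsilon.
Union: FIRST(expr) = { -, /, [, id, epsilon }.

{ -, /, [, id, epsilon }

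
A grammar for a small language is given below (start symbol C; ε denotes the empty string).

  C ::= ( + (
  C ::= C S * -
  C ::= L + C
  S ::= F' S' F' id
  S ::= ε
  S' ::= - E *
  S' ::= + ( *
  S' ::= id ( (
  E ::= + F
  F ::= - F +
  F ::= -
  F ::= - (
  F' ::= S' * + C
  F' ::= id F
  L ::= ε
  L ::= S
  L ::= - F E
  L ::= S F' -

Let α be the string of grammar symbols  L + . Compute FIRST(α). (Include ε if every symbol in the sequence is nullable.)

Add FIRST(L)\{ε} = { +, -, id }; L is nullable, continue.
+ is a terminal; add {+} and stop.

{ +, -, id }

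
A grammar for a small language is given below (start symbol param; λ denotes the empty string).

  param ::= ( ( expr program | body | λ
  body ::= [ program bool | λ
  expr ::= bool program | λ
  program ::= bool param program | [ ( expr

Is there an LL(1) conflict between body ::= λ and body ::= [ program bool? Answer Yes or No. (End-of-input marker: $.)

FIRST(λ) = { λ } and FIRST([ program bool) = { [ }.
The first alternative is nullable and FOLLOW(body) = { $, [, bool } shares [ with FIRST of the second — conflict.

Yes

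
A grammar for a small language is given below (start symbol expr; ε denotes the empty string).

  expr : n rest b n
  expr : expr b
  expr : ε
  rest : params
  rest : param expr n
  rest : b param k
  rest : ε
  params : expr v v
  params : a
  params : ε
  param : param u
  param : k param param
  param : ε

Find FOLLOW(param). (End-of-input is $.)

{ b, k, n, u }

In rest : param expr n: add FIRST(expr n) = { b, n }.
In rest : b param k: add FIRST(k) = { k }.
In param : param u: add FIRST(u) = { u }.
In param : k param param: add FIRST(param)\{ε} = { k, u }.
  Since param is nullable, also add FOLLOW(param) = { b, k, n, u }.
In param : k param param: param is at the end, add FOLLOW(param) = { b, k, n, u }.
Union: FOLLOW(param) = { b, k, n, u }.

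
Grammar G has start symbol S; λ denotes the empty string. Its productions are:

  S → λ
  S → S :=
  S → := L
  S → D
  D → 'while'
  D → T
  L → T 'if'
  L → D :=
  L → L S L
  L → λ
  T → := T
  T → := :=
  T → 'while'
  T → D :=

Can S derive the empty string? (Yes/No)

S has an λ-production, so S ⇒ λ.

Yes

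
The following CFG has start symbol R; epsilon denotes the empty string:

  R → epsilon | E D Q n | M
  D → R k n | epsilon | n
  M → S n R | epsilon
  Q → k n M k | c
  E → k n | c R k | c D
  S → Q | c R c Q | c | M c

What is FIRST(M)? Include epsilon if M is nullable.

{ c, k, epsilon }

From M → S n R: add FIRST(S) = { c, k }.
M → epsilon contributes epsilon.
Union: FIRST(M) = { c, k, epsilon }.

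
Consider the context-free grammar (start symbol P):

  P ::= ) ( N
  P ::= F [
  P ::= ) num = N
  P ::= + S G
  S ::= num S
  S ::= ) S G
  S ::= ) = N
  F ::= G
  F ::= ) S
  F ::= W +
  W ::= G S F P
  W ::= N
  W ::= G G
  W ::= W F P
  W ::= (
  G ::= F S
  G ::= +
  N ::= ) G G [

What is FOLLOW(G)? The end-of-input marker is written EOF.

In P ::= + S G: G is at the end, add FOLLOW(P) = { EOF, (, ), + }.
In S ::= ) S G: G is at the end, add FOLLOW(S) = { EOF, (, ), +, [, num }.
In F ::= G: G is at the end, add FOLLOW(F) = { (, ), +, [, num }.
In W ::= G S F P: add FIRST(S F P) = { ), num }.
In W ::= G G: add FIRST(G) = { (, ), + }.
In W ::= G G: G is at the end, add FOLLOW(W) = { (, ), + }.
In N ::= ) G G [: add FIRST(G [) = { (, ), + }.
In N ::= ) G G [: add FIRST([) = { [ }.
Union: FOLLOW(G) = { EOF, (, ), +, [, num }.

{ EOF, (, ), +, [, num }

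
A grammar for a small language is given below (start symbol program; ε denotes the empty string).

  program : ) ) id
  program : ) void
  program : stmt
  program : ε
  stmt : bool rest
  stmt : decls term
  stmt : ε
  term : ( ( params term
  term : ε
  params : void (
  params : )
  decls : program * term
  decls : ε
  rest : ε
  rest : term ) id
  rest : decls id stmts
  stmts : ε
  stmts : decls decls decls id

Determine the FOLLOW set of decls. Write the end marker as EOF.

{ EOF, (, ), *, bool, id }

In stmt : decls term: add FIRST(term)\{ε} = { ( }.
  Since term is nullable, also add FOLLOW(stmt) = { EOF, * }.
In rest : decls id stmts: add FIRST(id stmts) = { id }.
In stmts : decls decls decls id: add FIRST(decls decls id) = { (, ), *, bool, id }.
In stmts : decls decls decls id: add FIRST(decls id) = { (, ), *, bool, id }.
In stmts : decls decls decls id: add FIRST(id) = { id }.
Union: FOLLOW(decls) = { EOF, (, ), *, bool, id }.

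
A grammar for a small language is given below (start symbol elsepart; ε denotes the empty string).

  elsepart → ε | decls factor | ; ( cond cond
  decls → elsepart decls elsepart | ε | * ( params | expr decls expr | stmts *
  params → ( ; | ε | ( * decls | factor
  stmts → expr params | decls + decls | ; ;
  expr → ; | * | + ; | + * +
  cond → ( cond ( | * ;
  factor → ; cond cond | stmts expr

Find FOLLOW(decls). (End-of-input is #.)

{ *, +, ; }

In elsepart → decls factor: add FIRST(factor) = { *, +, ; }.
In decls → elsepart decls elsepart: add FIRST(elsepart)\{ε} = { *, +, ; }.
  Since elsepart is nullable, also add FOLLOW(decls) = { *, +, ; }.
In decls → expr decls expr: add FIRST(expr) = { *, +, ; }.
In params → ( * decls: decls is at the end, add FOLLOW(params) = { *, +, ; }.
In stmts → decls + decls: add FIRST(+ decls) = { + }.
In stmts → decls + decls: decls is at the end, add FOLLOW(stmts) = { *, +, ; }.
Union: FOLLOW(decls) = { *, +, ; }.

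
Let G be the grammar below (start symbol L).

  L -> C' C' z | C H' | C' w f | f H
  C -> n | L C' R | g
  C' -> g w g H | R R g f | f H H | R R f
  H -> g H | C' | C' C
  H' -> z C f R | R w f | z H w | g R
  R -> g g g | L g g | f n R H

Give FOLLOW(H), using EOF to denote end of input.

{ EOF, f, g, n, w, z }

In L -> f H: H is at the end, add FOLLOW(L) = { EOF, f, g, n }.
In C' -> g w g H: H is at the end, add FOLLOW(C') = { EOF, f, g, n, w, z }.
In C' -> f H H: add FIRST(H) = { f, g, n }.
In C' -> f H H: H is at the end, add FOLLOW(C') = { EOF, f, g, n, w, z }.
In H -> g H: H is at the end, add FOLLOW(H) = { EOF, f, g, n, w, z }.
In H' -> z H w: add FIRST(w) = { w }.
In R -> f n R H: H is at the end, add FOLLOW(R) = { EOF, f, g, n, w, z }.
Union: FOLLOW(H) = { EOF, f, g, n, w, z }.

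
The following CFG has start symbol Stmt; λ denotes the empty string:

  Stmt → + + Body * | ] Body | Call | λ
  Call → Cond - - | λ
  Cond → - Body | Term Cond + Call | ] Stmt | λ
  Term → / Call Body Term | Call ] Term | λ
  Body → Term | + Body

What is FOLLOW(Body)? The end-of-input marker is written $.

In Stmt → + + Body *: add FIRST(*) = { * }.
In Stmt → ] Body: Body is at the end, add FOLLOW(Stmt) = { $, +, - }.
In Cond → - Body: Body is at the end, add FOLLOW(Cond) = { +, - }.
In Term → / Call Body Term: add FIRST(Term)\{λ} = { +, -, /, ] }.
  Since Term is nullable, also add FOLLOW(Term) = { $, *, +, -, /, ] }.
In Body → + Body: Body is at the end, add FOLLOW(Body) = { $, *, +, -, /, ] }.
Union: FOLLOW(Body) = { $, *, +, -, /, ] }.

{ $, *, +, -, /, ] }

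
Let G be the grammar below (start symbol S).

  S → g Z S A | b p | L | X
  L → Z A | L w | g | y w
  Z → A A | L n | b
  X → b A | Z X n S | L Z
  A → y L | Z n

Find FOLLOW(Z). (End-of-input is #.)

{ #, b, g, n, y }

In S → g Z S A: add FIRST(S A) = { b, g, y }.
In L → Z A: add FIRST(A) = { b, g, y }.
In X → Z X n S: add FIRST(X n S) = { b, g, y }.
In X → L Z: Z is at the end, add FOLLOW(X) = { #, b, g, n, y }.
In A → Z n: add FIRST(n) = { n }.
Union: FOLLOW(Z) = { #, b, g, n, y }.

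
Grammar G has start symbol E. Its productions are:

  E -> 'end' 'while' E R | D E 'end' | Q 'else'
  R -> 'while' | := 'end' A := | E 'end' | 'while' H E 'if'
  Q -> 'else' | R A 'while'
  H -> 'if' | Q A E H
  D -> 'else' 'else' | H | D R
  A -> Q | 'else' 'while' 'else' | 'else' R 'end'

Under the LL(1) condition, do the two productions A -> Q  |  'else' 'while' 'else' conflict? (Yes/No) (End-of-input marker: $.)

FIRST(Q) = { 'else', 'end', 'if', 'while', := } and FIRST('else' 'while' 'else') = { 'else' }.
Both contain 'else', so the two alternatives are not disjoint — LL(1) conflict.

Yes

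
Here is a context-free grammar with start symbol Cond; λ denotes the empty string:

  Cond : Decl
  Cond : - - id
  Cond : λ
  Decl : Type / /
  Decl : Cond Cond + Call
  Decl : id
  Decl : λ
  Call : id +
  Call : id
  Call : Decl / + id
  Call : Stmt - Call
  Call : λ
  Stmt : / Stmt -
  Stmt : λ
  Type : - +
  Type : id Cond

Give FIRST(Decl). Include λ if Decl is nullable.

From Decl : Type / /: add FIRST(Type) = { -, id }.
From Decl : Cond Cond + Call: Cond, Cond nullable, take FIRST(Cond) ∪ FIRST(Cond) ∪ {+} = { +, -, id }.
Decl : id contributes {id}.
Decl : λ contributes λ.
Union: FIRST(Decl) = { +, -, id, λ }.

{ +, -, id, λ }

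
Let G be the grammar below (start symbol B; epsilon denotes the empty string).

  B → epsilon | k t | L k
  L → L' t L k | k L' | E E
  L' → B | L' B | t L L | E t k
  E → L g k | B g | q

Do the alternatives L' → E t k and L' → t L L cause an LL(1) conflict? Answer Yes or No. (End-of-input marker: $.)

FIRST(E t k) = { g, k, q, t } and FIRST(t L L) = { t }.
Both contain t, so the two alternatives are not disjoint — LL(1) conflict.

Yes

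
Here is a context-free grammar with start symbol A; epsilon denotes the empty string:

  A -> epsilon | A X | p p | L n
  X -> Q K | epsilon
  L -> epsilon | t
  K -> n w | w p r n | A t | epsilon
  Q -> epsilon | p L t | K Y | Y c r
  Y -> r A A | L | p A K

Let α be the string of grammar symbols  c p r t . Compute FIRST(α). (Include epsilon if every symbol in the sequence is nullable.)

{ c }

c is a terminal; add {c} and stop.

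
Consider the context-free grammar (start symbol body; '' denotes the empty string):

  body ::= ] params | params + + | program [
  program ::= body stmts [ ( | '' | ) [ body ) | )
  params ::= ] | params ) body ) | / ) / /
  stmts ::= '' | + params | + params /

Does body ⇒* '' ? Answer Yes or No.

Nullable nonterminals: program, stmts.
No production of body has an RHS whose symbols are all nullable, so body is not nullable.

No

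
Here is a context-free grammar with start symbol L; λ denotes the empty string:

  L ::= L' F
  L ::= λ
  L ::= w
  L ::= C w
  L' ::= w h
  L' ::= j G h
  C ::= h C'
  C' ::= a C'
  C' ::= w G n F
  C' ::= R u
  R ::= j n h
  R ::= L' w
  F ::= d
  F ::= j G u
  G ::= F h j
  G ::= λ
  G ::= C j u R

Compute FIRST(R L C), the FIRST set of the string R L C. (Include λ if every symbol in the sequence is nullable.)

{ j, w }

Add FIRST(R) = { j, w }; R is not nullable, stop.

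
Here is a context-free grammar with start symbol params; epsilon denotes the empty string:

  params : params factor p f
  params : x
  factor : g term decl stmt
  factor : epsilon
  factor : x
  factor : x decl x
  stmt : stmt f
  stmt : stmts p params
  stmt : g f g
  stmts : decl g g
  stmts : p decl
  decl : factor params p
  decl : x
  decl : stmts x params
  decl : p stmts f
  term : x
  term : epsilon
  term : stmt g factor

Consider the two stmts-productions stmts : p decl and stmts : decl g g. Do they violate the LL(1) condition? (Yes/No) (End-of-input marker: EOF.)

FIRST(p decl) = { p } and FIRST(decl g g) = { g, p, x }.
Both contain p, so the two alternatives are not disjoint — LL(1) conflict.

Yes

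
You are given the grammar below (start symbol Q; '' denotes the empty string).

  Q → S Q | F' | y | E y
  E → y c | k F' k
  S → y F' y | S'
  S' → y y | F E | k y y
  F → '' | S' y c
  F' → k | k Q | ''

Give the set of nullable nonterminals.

{ F, F', Q }

Directly nullable (have an ''-production): F, F'.
Q → F' with every symbol nullable, so Q is nullable.
No other nonterminal has a production whose RHS symbols are all nullable.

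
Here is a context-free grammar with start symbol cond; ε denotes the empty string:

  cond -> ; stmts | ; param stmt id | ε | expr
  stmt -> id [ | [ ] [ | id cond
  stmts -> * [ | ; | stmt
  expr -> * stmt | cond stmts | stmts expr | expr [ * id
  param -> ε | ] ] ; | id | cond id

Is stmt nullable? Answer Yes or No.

Nullable nonterminals: cond, param.
No production of stmt has an RHS whose symbols are all nullable, so stmt is not nullable.

No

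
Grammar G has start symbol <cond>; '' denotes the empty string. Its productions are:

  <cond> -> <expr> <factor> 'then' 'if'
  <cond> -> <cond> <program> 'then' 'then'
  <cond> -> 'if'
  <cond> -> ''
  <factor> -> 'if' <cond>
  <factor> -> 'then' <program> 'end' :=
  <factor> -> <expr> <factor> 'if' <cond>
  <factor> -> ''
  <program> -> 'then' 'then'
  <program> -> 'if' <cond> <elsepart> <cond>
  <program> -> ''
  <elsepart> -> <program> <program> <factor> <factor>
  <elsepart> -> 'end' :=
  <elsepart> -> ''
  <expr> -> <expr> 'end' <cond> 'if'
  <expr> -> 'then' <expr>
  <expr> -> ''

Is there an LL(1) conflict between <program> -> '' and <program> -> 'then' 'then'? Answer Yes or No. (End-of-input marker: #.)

Yes

FIRST('') = { '' } and FIRST('then' 'then') = { 'then' }.
The first alternative is nullable and FOLLOW(<program>) = { 'end', 'if', 'then' } shares 'then' with FIRST of the second — conflict.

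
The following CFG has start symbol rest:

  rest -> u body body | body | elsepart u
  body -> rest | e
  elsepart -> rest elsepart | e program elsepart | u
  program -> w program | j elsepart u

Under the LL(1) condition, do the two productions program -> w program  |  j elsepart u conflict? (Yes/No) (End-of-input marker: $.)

No

FIRST(w program) = { w } and FIRST(j elsepart u) = { j }.
The FIRST sets are disjoint and neither alternative is nullable — no conflict.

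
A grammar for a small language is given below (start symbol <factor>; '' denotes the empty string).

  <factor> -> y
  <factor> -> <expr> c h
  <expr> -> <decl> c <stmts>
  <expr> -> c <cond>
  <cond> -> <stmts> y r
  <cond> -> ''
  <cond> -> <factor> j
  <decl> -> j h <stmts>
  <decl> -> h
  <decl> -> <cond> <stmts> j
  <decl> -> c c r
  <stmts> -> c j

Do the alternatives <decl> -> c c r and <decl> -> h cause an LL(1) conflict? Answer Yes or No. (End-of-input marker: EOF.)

FIRST(c c r) = { c } and FIRST(h) = { h }.
The FIRST sets are disjoint and neither alternative is nullable — no conflict.

No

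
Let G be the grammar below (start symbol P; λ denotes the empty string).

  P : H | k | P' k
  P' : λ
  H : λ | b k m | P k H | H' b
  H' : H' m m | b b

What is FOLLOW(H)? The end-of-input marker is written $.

In P : H: H is at the end, add FOLLOW(P) = { $, k }.
In H : P k H: H is at the end, add FOLLOW(H) = { $, k }.
Union: FOLLOW(H) = { $, k }.

{ $, k }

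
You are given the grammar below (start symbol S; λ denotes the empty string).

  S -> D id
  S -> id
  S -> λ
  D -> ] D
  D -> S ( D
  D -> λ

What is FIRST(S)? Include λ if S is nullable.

From S -> D id: D nullable, take FIRST(D) ∪ {id} = { (, ], id }.
S -> id contributes {id}.
S -> λ contributes λ.
Union: FIRST(S) = { (, ], id, λ }.

{ (, ], id, λ }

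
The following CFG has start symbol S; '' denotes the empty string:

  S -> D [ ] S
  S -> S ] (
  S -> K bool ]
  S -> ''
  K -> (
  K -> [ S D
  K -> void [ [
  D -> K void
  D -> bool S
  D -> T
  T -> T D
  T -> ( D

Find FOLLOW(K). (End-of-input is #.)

In S -> K bool ]: add FIRST(bool ]) = { bool }.
In D -> K void: add FIRST(void) = { void }.
Union: FOLLOW(K) = { bool, void }.

{ bool, void }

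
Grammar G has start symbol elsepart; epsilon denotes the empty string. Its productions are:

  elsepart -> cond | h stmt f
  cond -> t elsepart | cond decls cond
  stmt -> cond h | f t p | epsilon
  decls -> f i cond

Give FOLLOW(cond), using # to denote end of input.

{ #, f, h, t }

In elsepart -> cond: cond is at the end, add FOLLOW(elsepart) = { #, f, h, t }.
In cond -> cond decls cond: add FIRST(decls cond) = { f }.
In cond -> cond decls cond: cond is at the end, add FOLLOW(cond) = { #, f, h, t }.
In stmt -> cond h: add FIRST(h) = { h }.
In decls -> f i cond: cond is at the end, add FOLLOW(decls) = { t }.
Union: FOLLOW(cond) = { #, f, h, t }.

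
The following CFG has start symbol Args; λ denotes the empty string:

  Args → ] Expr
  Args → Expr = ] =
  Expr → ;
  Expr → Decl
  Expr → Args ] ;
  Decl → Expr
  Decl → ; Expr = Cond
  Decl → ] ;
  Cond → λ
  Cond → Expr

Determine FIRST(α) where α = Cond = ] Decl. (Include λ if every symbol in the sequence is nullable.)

Add FIRST(Cond)\{λ} = { ;, ] }; Cond is nullable, continue.
= is a terminal; add {=} and stop.

{ ;, =, ] }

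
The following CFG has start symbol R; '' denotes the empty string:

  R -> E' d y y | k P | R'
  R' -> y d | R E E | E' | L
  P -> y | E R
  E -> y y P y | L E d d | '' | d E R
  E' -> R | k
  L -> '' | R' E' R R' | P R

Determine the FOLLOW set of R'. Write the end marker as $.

{ $, d, k, y }

In R -> R': R' is at the end, add FOLLOW(R) = { $, d, k, y }.
In L -> R' E' R R': add FIRST(E' R R')\{''} = { d, k, y }.
  Since E' R R' is nullable, also add FOLLOW(L) = { $, d, k, y }.
In L -> R' E' R R': R' is at the end, add FOLLOW(L) = { $, d, k, y }.
Union: FOLLOW(R') = { $, d, k, y }.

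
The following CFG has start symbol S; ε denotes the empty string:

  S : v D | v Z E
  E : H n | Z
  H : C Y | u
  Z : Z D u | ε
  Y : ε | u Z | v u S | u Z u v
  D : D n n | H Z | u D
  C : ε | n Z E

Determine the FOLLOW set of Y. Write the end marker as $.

{ $, n, u, v }

In H : C Y: Y is at the end, add FOLLOW(H) = { $, n, u, v }.
Union: FOLLOW(Y) = { $, n, u, v }.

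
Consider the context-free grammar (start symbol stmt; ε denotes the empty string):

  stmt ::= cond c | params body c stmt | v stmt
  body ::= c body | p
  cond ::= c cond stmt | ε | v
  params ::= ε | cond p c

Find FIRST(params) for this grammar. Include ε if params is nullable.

params ::= ε contributes ε.
From params ::= cond p c: cond nullable, take FIRST(cond) ∪ {p} = { c, p, v }.
Union: FIRST(params) = { c, p, v, ε }.

{ c, p, v, ε }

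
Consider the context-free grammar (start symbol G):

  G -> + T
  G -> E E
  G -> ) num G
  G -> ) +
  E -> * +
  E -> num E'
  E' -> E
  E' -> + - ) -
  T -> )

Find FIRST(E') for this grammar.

From E' -> E: add FIRST(E) = { *, num }.
E' -> + - ) - contributes {+}.
Union: FIRST(E') = { *, +, num }.

{ *, +, num }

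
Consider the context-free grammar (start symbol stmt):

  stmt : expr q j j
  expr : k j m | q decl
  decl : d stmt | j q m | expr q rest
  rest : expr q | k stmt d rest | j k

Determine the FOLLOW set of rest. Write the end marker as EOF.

In decl : expr q rest: rest is at the end, add FOLLOW(decl) = { q }.
In rest : k stmt d rest: rest is at the end, add FOLLOW(rest) = { q }.
Union: FOLLOW(rest) = { q }.

{ q }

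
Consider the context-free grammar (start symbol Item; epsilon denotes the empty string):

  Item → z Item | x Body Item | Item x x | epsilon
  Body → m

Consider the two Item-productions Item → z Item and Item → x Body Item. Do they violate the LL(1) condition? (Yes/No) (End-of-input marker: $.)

FIRST(z Item) = { z } and FIRST(x Body Item) = { x }.
The FIRST sets are disjoint and neither alternative is nullable — no conflict.

No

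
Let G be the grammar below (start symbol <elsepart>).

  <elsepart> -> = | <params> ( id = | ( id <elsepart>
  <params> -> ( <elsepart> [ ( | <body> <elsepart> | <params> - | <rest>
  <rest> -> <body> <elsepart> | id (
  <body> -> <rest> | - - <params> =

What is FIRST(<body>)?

From <body> -> <rest>: add FIRST(<rest>) = { -, id }.
<body> -> - - <params> = contributes {-}.
Union: FIRST(<body>) = { -, id }.

{ -, id }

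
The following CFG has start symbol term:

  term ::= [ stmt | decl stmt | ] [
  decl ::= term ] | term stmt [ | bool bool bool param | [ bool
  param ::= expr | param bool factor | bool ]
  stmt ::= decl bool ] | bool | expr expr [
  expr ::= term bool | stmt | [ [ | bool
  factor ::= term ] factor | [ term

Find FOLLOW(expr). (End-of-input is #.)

In param ::= expr: expr is at the end, add FOLLOW(param) = { [, ], bool }.
In stmt ::= expr expr [: add FIRST(expr [) = { [, ], bool }.
In stmt ::= expr expr [: add FIRST([) = { [ }.
Union: FOLLOW(expr) = { [, ], bool }.

{ [, ], bool }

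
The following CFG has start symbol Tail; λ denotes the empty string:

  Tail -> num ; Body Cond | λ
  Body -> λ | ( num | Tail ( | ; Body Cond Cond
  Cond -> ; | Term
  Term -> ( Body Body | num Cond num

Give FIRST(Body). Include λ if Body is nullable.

Body -> λ contributes λ.
Body -> ( num contributes {(}.
From Body -> Tail (: Tail nullable, take FIRST(Tail) ∪ {(} = { (, num }.
Body -> ; Body Cond Cond contributes {;}.
Union: FIRST(Body) = { (, ;, num, λ }.

{ (, ;, num, λ }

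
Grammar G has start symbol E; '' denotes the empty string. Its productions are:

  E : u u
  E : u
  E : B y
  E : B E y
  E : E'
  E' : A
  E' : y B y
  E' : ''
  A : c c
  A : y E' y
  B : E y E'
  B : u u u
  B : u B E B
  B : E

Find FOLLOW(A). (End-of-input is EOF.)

In E' : A: A is at the end, add FOLLOW(E') = { EOF, c, u, y }.
Union: FOLLOW(A) = { EOF, c, u, y }.

{ EOF, c, u, y }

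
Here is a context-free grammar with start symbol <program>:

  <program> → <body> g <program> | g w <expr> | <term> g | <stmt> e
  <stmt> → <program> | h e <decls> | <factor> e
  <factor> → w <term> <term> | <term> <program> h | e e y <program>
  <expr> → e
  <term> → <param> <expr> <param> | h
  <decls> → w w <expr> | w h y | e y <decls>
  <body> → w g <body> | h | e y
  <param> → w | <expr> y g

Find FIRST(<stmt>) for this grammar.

From <stmt> → <program>: add FIRST(<program>) = { e, g, h, w }.
<stmt> → h e <decls> contributes {h}.
From <stmt> → <factor> e: add FIRST(<factor>) = { e, h, w }.
Union: FIRST(<stmt>) = { e, g, h, w }.

{ e, g, h, w }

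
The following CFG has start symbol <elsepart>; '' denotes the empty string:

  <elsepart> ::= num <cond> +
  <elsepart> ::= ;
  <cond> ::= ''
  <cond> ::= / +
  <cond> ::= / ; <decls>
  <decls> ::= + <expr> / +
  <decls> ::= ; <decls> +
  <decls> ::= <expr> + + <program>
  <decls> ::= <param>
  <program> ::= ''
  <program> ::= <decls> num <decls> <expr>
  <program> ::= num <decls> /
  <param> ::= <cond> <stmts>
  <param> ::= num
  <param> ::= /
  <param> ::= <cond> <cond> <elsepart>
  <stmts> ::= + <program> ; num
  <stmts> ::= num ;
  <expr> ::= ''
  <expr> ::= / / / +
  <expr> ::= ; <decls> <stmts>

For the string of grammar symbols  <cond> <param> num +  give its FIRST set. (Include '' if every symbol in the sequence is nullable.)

Add FIRST(<cond>)\{''} = { / }; <cond> is nullable, continue.
Add FIRST(<param>) = { +, /, ;, num }; <param> is not nullable, stop.

{ +, /, ;, num }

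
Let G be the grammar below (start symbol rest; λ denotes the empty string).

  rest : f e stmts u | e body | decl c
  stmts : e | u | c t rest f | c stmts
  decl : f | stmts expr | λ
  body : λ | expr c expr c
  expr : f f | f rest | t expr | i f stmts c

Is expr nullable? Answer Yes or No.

Nullable nonterminals: body, decl.
No production of expr has an RHS whose symbols are all nullable, so expr is not nullable.

No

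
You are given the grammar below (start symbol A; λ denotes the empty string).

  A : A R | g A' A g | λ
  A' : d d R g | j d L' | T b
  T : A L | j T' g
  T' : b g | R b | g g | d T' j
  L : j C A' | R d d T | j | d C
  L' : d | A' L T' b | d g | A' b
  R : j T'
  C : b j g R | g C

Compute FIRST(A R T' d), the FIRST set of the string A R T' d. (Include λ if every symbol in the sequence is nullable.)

{ g, j }

Add FIRST(A)\{λ} = { g, j }; A is nullable, continue.
Add FIRST(R) = { j }; R is not nullable, stop.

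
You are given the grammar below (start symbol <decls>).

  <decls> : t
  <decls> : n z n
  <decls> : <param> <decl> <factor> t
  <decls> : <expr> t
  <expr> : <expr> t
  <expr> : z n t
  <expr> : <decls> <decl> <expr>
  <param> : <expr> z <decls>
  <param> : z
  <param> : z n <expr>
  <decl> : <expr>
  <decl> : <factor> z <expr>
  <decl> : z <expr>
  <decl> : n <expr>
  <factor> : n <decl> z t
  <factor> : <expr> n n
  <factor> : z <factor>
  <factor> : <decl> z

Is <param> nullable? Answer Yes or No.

No

No nonterminal in this grammar is nullable.
No production of <param> has an RHS whose symbols are all nullable, so <param> is not nullable.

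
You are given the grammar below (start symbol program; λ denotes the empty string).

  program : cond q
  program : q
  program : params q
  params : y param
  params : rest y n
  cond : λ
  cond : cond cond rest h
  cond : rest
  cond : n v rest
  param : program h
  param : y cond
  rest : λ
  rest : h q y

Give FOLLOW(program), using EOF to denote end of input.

program is the start symbol, so EOF ∈ FOLLOW(program).
In param : program h: add FIRST(h) = { h }.
Union: FOLLOW(program) = { EOF, h }.

{ EOF, h }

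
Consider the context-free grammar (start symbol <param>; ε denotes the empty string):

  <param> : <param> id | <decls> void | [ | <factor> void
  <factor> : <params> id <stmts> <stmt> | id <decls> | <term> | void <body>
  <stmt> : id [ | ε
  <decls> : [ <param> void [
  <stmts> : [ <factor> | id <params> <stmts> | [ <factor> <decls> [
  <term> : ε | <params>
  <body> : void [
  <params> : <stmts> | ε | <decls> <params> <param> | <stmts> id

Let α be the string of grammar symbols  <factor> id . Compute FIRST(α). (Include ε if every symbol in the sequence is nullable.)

Add FIRST(<factor>)\{ε} = { [, id, void }; <factor> is nullable, continue.
id is a terminal; add {id} and stop.

{ [, id, void }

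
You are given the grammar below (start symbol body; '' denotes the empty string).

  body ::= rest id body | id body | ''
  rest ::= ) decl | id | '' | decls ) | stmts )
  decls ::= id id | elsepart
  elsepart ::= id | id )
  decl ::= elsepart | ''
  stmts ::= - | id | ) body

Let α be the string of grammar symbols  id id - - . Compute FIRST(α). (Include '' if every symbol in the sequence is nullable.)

{ id }

id is a terminal; add {id} and stop.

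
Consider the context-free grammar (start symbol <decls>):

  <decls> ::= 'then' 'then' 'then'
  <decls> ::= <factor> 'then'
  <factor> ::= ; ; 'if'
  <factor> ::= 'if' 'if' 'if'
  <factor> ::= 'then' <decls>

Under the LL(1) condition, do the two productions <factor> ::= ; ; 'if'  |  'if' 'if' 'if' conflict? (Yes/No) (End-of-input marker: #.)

No

FIRST(; ; 'if') = { ; } and FIRST('if' 'if' 'if') = { 'if' }.
The FIRST sets are disjoint and neither alternative is nullable — no conflict.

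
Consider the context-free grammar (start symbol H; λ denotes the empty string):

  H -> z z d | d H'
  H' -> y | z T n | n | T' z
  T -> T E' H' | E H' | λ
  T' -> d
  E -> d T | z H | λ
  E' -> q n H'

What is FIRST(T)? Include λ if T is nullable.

{ d, n, q, y, z, λ }

From T -> T E' H': T nullable, take FIRST(T) ∪ FIRST(E') = { d, n, q, y, z }.
From T -> E H': E nullable, take FIRST(E) ∪ FIRST(H') = { d, n, y, z }.
T -> λ contributes λ.
Union: FIRST(T) = { d, n, q, y, z, λ }.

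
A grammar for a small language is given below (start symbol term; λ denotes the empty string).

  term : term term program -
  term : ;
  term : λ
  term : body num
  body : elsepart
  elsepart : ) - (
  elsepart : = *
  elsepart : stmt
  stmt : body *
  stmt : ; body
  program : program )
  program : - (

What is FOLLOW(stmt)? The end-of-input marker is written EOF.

In elsepart : stmt: stmt is at the end, add FOLLOW(elsepart) = { *, num }.
Union: FOLLOW(stmt) = { *, num }.

{ *, num }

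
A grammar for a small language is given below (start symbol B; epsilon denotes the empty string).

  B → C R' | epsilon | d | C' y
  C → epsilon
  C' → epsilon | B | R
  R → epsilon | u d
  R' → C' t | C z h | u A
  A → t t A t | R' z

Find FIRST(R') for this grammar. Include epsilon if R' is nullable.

{ d, t, u, y, z }

From R' → C' t: C' nullable, take FIRST(C') ∪ {t} = { d, t, u, y, z }.
From R' → C z h: C nullable, take FIRST(C) ∪ {z} = { z }.
R' → u A contributes {u}.
Union: FIRST(R') = { d, t, u, y, z }.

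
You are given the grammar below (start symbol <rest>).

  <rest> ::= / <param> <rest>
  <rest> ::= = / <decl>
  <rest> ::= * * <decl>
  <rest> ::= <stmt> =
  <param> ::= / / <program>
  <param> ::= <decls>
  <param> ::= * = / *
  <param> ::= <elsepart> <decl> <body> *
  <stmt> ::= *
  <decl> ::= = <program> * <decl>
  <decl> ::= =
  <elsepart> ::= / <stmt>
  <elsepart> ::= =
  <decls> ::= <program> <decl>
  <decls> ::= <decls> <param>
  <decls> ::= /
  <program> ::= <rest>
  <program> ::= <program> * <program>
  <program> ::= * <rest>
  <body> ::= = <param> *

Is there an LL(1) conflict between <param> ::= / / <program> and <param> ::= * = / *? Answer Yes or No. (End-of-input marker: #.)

No

FIRST(/ / <program>) = { / } and FIRST(* = / *) = { * }.
The FIRST sets are disjoint and neither alternative is nullable — no conflict.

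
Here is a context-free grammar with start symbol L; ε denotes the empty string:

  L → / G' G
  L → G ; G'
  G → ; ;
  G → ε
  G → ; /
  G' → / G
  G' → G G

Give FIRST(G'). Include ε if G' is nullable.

{ /, ;, ε }

G' → / G contributes {/}.
From G' → G G: G, G nullable, take FIRST(G) ∪ FIRST(G) = { ; }; also ε since the whole RHS is nullable.
Union: FIRST(G') = { /, ;, ε }.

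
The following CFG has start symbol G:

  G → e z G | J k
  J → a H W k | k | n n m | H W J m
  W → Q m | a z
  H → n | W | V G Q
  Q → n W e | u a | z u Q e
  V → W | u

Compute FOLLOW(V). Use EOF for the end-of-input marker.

In H → V G Q: add FIRST(G Q) = { a, e, k, n, u, z }.
Union: FOLLOW(V) = { a, e, k, n, u, z }.

{ a, e, k, n, u, z }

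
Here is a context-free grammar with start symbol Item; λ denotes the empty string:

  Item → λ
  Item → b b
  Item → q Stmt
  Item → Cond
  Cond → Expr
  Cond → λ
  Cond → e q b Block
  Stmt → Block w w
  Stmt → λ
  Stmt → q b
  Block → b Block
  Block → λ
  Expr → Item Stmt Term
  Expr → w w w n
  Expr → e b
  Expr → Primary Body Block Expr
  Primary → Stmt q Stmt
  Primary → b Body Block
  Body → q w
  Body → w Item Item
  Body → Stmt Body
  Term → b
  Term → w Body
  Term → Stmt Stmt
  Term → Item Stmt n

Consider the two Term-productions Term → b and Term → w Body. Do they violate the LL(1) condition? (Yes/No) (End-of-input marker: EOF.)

FIRST(b) = { b } and FIRST(w Body) = { w }.
The FIRST sets are disjoint and neither alternative is nullable — no conflict.

No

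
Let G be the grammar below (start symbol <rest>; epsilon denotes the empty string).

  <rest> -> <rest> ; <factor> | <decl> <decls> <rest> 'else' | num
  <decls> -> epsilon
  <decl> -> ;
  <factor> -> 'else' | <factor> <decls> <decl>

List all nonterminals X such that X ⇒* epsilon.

{ <decls> }

Directly nullable (have an epsilon-production): <decls>.
No other nonterminal has a production whose RHS symbols are all nullable.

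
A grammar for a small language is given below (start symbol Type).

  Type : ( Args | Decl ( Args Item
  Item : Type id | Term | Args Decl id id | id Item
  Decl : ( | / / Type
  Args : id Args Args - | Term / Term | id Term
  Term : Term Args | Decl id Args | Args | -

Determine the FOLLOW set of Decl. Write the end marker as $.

In Type : Decl ( Args Item: add FIRST(( Args Item) = { ( }.
In Item : Args Decl id id: add FIRST(id id) = { id }.
In Term : Decl id Args: add FIRST(id Args) = { id }.
Union: FOLLOW(Decl) = { (, id }.

{ (, id }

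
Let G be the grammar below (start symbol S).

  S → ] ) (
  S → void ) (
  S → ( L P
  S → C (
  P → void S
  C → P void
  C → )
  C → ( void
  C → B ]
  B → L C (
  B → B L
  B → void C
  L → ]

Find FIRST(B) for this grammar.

From B → L C (: add FIRST(L) = { ] }.
From B → B L: add FIRST(B) = { ], void }.
B → void C contributes {void}.
Union: FIRST(B) = { ], void }.

{ ], void }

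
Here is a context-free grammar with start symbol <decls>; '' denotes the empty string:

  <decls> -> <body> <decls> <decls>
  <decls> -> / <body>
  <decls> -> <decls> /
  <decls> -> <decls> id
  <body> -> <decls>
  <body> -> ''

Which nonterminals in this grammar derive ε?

Directly nullable (have an ''-production): <body>.
No other nonterminal has a production whose RHS symbols are all nullable.

{ <body> }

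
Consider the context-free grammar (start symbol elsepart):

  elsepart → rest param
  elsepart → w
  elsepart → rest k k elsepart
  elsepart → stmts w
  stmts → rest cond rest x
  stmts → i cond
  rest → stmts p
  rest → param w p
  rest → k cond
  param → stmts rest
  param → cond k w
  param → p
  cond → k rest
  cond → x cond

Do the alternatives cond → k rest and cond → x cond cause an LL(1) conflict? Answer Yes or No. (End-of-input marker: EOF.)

FIRST(k rest) = { k } and FIRST(x cond) = { x }.
The FIRST sets are disjoint and neither alternative is nullable — no conflict.

No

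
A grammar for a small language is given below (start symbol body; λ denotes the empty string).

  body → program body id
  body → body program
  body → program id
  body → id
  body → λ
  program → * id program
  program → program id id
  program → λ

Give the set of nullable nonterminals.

{ body, program }

Directly nullable (have an λ-production): body, program.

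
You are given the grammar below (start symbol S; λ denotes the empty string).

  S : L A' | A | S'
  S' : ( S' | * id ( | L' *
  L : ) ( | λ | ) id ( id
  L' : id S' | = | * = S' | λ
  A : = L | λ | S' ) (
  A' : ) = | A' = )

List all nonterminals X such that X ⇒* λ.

Directly nullable (have an λ-production): L, L', A.
S : A with every symbol nullable, so S is nullable.
No other nonterminal has a production whose RHS symbols are all nullable.

{ A, L, L', S }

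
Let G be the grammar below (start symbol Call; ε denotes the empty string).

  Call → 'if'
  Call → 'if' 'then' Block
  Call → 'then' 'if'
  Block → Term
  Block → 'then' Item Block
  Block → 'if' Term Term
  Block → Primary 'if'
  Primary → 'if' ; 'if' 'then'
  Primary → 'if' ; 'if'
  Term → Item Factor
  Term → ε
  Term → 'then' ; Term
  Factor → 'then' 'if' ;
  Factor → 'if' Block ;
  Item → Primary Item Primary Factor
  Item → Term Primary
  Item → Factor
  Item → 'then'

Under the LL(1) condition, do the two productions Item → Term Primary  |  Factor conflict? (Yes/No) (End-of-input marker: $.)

Yes

FIRST(Term Primary) = { 'if', 'then' } and FIRST(Factor) = { 'if', 'then' }.
Both contain 'if', so the two alternatives are not disjoint — LL(1) conflict.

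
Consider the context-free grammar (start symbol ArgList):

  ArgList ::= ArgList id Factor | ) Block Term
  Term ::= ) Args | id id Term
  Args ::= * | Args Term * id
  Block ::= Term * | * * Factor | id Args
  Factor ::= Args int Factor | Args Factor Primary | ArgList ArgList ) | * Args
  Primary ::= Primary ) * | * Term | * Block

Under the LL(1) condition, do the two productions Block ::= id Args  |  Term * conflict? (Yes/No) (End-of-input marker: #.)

Yes

FIRST(id Args) = { id } and FIRST(Term *) = { ), id }.
Both contain id, so the two alternatives are not disjoint — LL(1) conflict.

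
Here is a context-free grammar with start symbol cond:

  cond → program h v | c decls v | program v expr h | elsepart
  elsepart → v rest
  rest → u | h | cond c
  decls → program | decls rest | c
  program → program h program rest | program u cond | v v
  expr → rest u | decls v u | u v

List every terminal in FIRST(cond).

From cond → program h v: add FIRST(program) = { v }.
cond → c decls v contributes {c}.
From cond → program v expr h: add FIRST(program) = { v }.
From cond → elsepart: add FIRST(elsepart) = { v }.
Union: FIRST(cond) = { c, v }.

{ c, v }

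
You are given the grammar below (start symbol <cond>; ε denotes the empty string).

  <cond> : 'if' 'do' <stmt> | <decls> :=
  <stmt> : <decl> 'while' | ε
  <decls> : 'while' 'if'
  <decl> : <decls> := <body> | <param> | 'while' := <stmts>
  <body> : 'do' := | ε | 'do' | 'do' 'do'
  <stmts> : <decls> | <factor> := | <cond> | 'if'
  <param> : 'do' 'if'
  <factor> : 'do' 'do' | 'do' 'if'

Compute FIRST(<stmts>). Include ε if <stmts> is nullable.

From <stmts> : <decls>: add FIRST(<decls>) = { 'while' }.
From <stmts> : <factor> :=: add FIRST(<factor>) = { 'do' }.
From <stmts> : <cond>: add FIRST(<cond>) = { 'if', 'while' }.
<stmts> : 'if' contributes {'if'}.
Union: FIRST(<stmts>) = { 'do', 'if', 'while' }.

{ 'do', 'if', 'while' }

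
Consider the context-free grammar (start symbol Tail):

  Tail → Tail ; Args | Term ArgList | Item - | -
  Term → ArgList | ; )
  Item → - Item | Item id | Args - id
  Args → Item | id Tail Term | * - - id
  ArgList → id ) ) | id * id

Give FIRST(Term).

From Term → ArgList: add FIRST(ArgList) = { id }.
Term → ; ) contributes {;}.
Union: FIRST(Term) = { ;, id }.

{ ;, id }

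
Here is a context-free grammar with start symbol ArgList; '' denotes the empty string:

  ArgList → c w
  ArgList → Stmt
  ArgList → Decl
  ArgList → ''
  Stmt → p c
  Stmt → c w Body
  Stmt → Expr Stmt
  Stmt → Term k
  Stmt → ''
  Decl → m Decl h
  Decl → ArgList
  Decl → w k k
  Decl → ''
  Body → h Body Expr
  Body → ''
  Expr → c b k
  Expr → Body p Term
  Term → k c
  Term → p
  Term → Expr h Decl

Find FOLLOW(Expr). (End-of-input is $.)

In Stmt → Expr Stmt: add FIRST(Stmt)\{''} = { c, h, k, p }.
  Since Stmt is nullable, also add FOLLOW(Stmt) = { $, c, h, k, p }.
In Body → h Body Expr: Expr is at the end, add FOLLOW(Body) = { $, c, h, k, p }.
In Term → Expr h Decl: add FIRST(h Decl) = { h }.
Union: FOLLOW(Expr) = { $, c, h, k, p }.

{ $, c, h, k, p }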